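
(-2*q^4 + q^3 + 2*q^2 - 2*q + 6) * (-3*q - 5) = 6*q^5 + 7*q^4 - 11*q^3 - 4*q^2 - 8*q - 30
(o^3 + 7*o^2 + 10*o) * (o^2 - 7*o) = o^5 - 39*o^3 - 70*o^2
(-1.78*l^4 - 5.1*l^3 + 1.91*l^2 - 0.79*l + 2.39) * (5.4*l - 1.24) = -9.612*l^5 - 25.3328*l^4 + 16.638*l^3 - 6.6344*l^2 + 13.8856*l - 2.9636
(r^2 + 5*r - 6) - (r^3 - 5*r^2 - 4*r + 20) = -r^3 + 6*r^2 + 9*r - 26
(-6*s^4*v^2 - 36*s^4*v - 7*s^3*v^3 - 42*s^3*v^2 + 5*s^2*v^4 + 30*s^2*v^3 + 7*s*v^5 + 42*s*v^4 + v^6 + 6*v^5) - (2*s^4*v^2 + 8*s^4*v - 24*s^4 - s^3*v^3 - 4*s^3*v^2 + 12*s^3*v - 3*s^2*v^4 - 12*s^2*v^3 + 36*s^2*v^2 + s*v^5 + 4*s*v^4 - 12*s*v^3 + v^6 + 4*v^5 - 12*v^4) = -8*s^4*v^2 - 44*s^4*v + 24*s^4 - 6*s^3*v^3 - 38*s^3*v^2 - 12*s^3*v + 8*s^2*v^4 + 42*s^2*v^3 - 36*s^2*v^2 + 6*s*v^5 + 38*s*v^4 + 12*s*v^3 + 2*v^5 + 12*v^4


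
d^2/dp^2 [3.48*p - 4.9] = 0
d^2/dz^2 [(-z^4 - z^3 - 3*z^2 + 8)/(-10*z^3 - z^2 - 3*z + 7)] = 2*(261*z^6 + 129*z^5 - 4644*z^4 + 669*z^3 - 450*z^2 - 1605*z + 19)/(1000*z^9 + 300*z^8 + 930*z^7 - 1919*z^6 - 141*z^5 - 1254*z^4 + 1371*z^3 - 42*z^2 + 441*z - 343)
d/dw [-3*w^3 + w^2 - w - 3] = -9*w^2 + 2*w - 1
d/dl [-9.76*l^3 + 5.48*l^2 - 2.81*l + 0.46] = -29.28*l^2 + 10.96*l - 2.81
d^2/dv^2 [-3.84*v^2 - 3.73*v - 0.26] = -7.68000000000000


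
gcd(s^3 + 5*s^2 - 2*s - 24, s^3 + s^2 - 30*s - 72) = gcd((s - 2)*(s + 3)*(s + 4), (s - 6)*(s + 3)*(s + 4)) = s^2 + 7*s + 12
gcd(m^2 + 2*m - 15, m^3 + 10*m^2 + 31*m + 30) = m + 5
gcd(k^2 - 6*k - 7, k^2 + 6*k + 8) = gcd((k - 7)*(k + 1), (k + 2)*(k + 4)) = 1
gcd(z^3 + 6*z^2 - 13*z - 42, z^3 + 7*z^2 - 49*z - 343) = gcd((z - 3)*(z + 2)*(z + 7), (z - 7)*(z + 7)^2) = z + 7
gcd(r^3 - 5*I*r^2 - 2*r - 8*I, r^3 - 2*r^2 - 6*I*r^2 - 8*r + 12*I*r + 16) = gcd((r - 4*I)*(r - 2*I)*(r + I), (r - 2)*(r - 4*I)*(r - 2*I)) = r^2 - 6*I*r - 8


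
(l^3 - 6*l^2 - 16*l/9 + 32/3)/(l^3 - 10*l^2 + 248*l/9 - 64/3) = (3*l + 4)/(3*l - 8)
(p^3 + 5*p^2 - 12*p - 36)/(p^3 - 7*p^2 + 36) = (p + 6)/(p - 6)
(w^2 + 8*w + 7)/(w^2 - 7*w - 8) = (w + 7)/(w - 8)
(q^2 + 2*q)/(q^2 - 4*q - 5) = q*(q + 2)/(q^2 - 4*q - 5)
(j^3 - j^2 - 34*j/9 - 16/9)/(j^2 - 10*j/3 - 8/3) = (3*j^2 - 5*j - 8)/(3*(j - 4))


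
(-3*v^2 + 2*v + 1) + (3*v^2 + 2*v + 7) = 4*v + 8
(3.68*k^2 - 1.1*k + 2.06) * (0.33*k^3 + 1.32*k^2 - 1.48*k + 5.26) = 1.2144*k^5 + 4.4946*k^4 - 6.2186*k^3 + 23.704*k^2 - 8.8348*k + 10.8356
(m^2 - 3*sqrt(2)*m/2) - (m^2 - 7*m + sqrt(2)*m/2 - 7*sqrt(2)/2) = -2*sqrt(2)*m + 7*m + 7*sqrt(2)/2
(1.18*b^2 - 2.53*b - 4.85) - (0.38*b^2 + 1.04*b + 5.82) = 0.8*b^2 - 3.57*b - 10.67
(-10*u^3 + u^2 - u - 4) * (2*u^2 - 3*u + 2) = -20*u^5 + 32*u^4 - 25*u^3 - 3*u^2 + 10*u - 8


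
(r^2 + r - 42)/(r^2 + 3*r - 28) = (r - 6)/(r - 4)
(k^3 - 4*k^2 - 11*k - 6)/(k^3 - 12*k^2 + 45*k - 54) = (k^2 + 2*k + 1)/(k^2 - 6*k + 9)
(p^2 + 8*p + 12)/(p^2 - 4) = (p + 6)/(p - 2)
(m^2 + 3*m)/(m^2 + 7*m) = (m + 3)/(m + 7)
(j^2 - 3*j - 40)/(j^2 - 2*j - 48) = (j + 5)/(j + 6)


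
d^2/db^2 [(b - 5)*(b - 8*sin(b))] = 2*(4*b - 20)*sin(b) - 16*cos(b) + 2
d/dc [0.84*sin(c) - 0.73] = 0.84*cos(c)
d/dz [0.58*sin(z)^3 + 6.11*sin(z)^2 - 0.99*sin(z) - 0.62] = (1.74*sin(z)^2 + 12.22*sin(z) - 0.99)*cos(z)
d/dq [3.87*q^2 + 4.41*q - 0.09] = 7.74*q + 4.41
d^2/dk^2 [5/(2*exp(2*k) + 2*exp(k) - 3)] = 10*(4*(2*exp(k) + 1)^2*exp(k) - (4*exp(k) + 1)*(2*exp(2*k) + 2*exp(k) - 3))*exp(k)/(2*exp(2*k) + 2*exp(k) - 3)^3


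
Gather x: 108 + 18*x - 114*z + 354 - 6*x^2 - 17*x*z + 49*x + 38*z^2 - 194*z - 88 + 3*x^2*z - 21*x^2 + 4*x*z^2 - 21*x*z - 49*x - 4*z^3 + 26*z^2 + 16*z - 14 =x^2*(3*z - 27) + x*(4*z^2 - 38*z + 18) - 4*z^3 + 64*z^2 - 292*z + 360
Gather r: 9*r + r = 10*r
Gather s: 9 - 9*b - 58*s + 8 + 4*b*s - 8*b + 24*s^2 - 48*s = -17*b + 24*s^2 + s*(4*b - 106) + 17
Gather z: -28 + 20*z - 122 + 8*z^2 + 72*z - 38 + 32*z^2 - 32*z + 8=40*z^2 + 60*z - 180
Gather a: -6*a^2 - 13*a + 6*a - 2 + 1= -6*a^2 - 7*a - 1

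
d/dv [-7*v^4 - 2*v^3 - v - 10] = -28*v^3 - 6*v^2 - 1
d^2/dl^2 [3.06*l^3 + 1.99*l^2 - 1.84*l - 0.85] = 18.36*l + 3.98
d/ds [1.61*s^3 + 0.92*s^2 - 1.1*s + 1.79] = 4.83*s^2 + 1.84*s - 1.1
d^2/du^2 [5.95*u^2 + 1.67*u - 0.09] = 11.9000000000000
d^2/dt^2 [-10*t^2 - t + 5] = -20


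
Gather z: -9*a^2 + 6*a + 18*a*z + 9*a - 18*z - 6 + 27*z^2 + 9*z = -9*a^2 + 15*a + 27*z^2 + z*(18*a - 9) - 6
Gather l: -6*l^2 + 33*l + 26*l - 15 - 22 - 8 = -6*l^2 + 59*l - 45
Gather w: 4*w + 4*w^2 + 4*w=4*w^2 + 8*w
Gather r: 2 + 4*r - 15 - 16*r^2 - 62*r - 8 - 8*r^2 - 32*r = -24*r^2 - 90*r - 21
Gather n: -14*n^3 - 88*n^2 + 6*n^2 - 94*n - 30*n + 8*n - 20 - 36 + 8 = -14*n^3 - 82*n^2 - 116*n - 48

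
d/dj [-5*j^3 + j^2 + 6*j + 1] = -15*j^2 + 2*j + 6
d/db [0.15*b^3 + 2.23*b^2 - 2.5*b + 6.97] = 0.45*b^2 + 4.46*b - 2.5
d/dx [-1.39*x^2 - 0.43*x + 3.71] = -2.78*x - 0.43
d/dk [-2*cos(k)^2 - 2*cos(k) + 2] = 2*sin(k) + 2*sin(2*k)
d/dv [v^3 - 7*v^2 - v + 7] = 3*v^2 - 14*v - 1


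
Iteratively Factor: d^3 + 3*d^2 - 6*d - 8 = (d + 1)*(d^2 + 2*d - 8) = (d + 1)*(d + 4)*(d - 2)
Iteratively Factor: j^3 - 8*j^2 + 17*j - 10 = (j - 2)*(j^2 - 6*j + 5) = (j - 2)*(j - 1)*(j - 5)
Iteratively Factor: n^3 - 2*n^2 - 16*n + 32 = (n + 4)*(n^2 - 6*n + 8) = (n - 2)*(n + 4)*(n - 4)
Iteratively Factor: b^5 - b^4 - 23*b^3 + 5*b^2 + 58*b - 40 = (b - 5)*(b^4 + 4*b^3 - 3*b^2 - 10*b + 8) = (b - 5)*(b + 2)*(b^3 + 2*b^2 - 7*b + 4) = (b - 5)*(b - 1)*(b + 2)*(b^2 + 3*b - 4) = (b - 5)*(b - 1)*(b + 2)*(b + 4)*(b - 1)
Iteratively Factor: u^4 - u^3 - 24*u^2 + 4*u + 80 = (u + 4)*(u^3 - 5*u^2 - 4*u + 20) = (u - 5)*(u + 4)*(u^2 - 4) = (u - 5)*(u + 2)*(u + 4)*(u - 2)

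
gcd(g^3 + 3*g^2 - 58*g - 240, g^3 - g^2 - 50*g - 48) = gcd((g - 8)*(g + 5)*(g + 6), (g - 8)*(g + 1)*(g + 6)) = g^2 - 2*g - 48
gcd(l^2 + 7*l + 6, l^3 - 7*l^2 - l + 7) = l + 1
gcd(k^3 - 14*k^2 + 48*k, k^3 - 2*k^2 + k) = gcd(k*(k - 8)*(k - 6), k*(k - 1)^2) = k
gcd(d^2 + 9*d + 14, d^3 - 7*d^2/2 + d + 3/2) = 1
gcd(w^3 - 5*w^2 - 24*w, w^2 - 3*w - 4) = 1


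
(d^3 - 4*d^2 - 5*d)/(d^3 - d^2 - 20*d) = (d + 1)/(d + 4)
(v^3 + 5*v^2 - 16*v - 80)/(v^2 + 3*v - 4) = (v^2 + v - 20)/(v - 1)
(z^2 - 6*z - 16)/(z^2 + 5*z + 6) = (z - 8)/(z + 3)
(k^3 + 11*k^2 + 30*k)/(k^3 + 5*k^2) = (k + 6)/k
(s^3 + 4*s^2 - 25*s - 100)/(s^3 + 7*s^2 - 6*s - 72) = (s^2 - 25)/(s^2 + 3*s - 18)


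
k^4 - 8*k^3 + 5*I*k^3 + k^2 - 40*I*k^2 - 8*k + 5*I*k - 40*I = (k - 8)*(k - I)*(k + I)*(k + 5*I)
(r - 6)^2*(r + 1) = r^3 - 11*r^2 + 24*r + 36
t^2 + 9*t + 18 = (t + 3)*(t + 6)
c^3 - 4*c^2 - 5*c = c*(c - 5)*(c + 1)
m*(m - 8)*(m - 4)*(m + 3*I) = m^4 - 12*m^3 + 3*I*m^3 + 32*m^2 - 36*I*m^2 + 96*I*m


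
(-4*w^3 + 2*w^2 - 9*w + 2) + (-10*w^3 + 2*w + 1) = -14*w^3 + 2*w^2 - 7*w + 3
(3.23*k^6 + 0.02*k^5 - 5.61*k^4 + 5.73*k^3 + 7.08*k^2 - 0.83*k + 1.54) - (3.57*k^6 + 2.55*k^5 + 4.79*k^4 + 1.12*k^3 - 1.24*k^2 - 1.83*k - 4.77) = -0.34*k^6 - 2.53*k^5 - 10.4*k^4 + 4.61*k^3 + 8.32*k^2 + 1.0*k + 6.31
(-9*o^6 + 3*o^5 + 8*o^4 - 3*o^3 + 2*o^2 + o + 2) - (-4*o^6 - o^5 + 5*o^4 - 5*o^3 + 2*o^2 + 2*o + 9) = -5*o^6 + 4*o^5 + 3*o^4 + 2*o^3 - o - 7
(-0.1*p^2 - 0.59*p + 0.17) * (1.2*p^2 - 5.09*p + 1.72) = -0.12*p^4 - 0.199*p^3 + 3.0351*p^2 - 1.8801*p + 0.2924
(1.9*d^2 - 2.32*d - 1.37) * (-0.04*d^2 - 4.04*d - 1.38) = -0.076*d^4 - 7.5832*d^3 + 6.8056*d^2 + 8.7364*d + 1.8906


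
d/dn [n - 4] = 1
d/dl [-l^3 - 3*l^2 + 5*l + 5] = -3*l^2 - 6*l + 5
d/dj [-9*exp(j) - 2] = -9*exp(j)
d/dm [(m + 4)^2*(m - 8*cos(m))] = (m + 4)*(2*m + (m + 4)*(8*sin(m) + 1) - 16*cos(m))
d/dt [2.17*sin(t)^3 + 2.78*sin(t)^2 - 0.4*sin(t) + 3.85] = (6.51*sin(t)^2 + 5.56*sin(t) - 0.4)*cos(t)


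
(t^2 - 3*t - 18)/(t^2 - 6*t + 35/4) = 4*(t^2 - 3*t - 18)/(4*t^2 - 24*t + 35)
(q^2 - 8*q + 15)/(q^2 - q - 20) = (q - 3)/(q + 4)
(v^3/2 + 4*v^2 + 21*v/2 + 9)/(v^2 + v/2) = (v^3 + 8*v^2 + 21*v + 18)/(v*(2*v + 1))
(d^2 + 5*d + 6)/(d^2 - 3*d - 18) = (d + 2)/(d - 6)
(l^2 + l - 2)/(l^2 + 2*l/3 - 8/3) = 3*(l - 1)/(3*l - 4)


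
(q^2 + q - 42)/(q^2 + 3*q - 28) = (q - 6)/(q - 4)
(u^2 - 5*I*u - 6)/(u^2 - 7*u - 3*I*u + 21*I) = (u - 2*I)/(u - 7)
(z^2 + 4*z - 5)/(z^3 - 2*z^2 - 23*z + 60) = (z - 1)/(z^2 - 7*z + 12)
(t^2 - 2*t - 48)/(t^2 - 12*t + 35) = (t^2 - 2*t - 48)/(t^2 - 12*t + 35)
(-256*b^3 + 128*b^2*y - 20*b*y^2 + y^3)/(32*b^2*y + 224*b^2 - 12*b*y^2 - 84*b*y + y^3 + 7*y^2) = (-8*b + y)/(y + 7)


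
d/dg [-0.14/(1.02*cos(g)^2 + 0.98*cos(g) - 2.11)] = -(0.2856*cos(g) + 0.1372)*sin(g)/(1.02*cos(g)^2 + 0.98*cos(g) - 2.11)^2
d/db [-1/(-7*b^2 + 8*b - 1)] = 2*(4 - 7*b)/(7*b^2 - 8*b + 1)^2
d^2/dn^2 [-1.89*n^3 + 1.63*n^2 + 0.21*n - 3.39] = 3.26 - 11.34*n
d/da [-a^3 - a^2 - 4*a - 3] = -3*a^2 - 2*a - 4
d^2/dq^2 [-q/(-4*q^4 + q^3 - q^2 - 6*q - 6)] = 2*(q*(16*q^3 - 3*q^2 + 2*q + 6)^2 + (-16*q^3 + 3*q^2 - q*(24*q^2 - 3*q + 1) - 2*q - 6)*(4*q^4 - q^3 + q^2 + 6*q + 6))/(4*q^4 - q^3 + q^2 + 6*q + 6)^3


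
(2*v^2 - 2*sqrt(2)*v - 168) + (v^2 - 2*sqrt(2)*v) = 3*v^2 - 4*sqrt(2)*v - 168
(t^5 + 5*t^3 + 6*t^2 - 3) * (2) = 2*t^5 + 10*t^3 + 12*t^2 - 6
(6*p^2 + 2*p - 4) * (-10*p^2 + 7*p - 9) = -60*p^4 + 22*p^3 - 46*p + 36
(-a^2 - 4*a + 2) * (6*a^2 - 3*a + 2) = -6*a^4 - 21*a^3 + 22*a^2 - 14*a + 4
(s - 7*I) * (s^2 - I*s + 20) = s^3 - 8*I*s^2 + 13*s - 140*I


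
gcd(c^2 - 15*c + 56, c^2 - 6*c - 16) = c - 8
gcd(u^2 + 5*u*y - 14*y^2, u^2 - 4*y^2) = -u + 2*y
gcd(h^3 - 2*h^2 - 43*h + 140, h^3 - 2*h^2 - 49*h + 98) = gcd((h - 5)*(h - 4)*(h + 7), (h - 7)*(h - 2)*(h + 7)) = h + 7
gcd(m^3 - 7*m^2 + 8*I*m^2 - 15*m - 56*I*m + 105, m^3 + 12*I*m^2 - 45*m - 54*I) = m + 3*I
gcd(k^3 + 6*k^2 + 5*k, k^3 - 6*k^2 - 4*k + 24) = 1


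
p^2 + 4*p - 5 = (p - 1)*(p + 5)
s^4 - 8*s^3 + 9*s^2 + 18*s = s*(s - 6)*(s - 3)*(s + 1)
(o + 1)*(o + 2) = o^2 + 3*o + 2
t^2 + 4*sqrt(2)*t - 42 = (t - 3*sqrt(2))*(t + 7*sqrt(2))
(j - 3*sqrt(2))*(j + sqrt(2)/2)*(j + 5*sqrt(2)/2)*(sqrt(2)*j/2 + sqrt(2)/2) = sqrt(2)*j^4/2 + sqrt(2)*j^3/2 - 31*sqrt(2)*j^2/4 - 31*sqrt(2)*j/4 - 15*j/2 - 15/2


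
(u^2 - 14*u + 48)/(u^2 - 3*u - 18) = (u - 8)/(u + 3)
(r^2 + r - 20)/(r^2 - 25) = (r - 4)/(r - 5)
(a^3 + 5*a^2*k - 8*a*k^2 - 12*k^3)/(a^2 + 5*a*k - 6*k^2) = (a^2 - a*k - 2*k^2)/(a - k)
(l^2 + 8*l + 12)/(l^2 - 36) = (l + 2)/(l - 6)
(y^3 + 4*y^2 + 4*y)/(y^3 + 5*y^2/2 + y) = 2*(y + 2)/(2*y + 1)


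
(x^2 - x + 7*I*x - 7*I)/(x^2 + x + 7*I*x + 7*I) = (x - 1)/(x + 1)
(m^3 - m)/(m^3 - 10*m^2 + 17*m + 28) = m*(m - 1)/(m^2 - 11*m + 28)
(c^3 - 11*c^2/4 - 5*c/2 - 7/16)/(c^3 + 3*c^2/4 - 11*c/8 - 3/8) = (4*c^2 - 12*c - 7)/(2*(2*c^2 + c - 3))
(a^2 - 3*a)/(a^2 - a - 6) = a/(a + 2)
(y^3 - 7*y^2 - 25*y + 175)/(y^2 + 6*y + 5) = (y^2 - 12*y + 35)/(y + 1)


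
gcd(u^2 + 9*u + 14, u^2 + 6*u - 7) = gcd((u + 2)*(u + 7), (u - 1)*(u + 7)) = u + 7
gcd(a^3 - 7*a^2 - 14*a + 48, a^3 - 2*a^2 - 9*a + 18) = a^2 + a - 6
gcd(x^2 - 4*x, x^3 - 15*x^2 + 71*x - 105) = 1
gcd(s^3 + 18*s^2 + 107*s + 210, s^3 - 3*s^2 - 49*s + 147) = s + 7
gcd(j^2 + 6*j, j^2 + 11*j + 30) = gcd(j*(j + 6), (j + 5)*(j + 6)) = j + 6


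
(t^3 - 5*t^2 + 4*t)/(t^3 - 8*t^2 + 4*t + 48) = t*(t - 1)/(t^2 - 4*t - 12)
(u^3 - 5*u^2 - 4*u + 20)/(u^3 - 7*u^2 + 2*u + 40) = (u - 2)/(u - 4)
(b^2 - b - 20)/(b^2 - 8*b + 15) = (b + 4)/(b - 3)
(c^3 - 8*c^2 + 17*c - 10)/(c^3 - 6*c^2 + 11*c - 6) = (c - 5)/(c - 3)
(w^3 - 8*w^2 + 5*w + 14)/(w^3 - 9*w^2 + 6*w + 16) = (w - 7)/(w - 8)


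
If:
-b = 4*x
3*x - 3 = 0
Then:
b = -4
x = 1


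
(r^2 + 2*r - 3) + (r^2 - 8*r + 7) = 2*r^2 - 6*r + 4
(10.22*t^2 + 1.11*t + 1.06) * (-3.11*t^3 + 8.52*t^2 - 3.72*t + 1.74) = -31.7842*t^5 + 83.6223*t^4 - 31.8578*t^3 + 22.6848*t^2 - 2.0118*t + 1.8444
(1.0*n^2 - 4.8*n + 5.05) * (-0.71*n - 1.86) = -0.71*n^3 + 1.548*n^2 + 5.3425*n - 9.393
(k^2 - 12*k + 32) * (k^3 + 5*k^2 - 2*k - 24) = k^5 - 7*k^4 - 30*k^3 + 160*k^2 + 224*k - 768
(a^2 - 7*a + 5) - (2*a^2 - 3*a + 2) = -a^2 - 4*a + 3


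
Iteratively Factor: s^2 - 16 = (s + 4)*(s - 4)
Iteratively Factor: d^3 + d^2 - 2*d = (d - 1)*(d^2 + 2*d) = d*(d - 1)*(d + 2)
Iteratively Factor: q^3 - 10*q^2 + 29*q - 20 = (q - 1)*(q^2 - 9*q + 20) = (q - 4)*(q - 1)*(q - 5)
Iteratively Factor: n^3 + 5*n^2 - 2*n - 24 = (n + 4)*(n^2 + n - 6) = (n + 3)*(n + 4)*(n - 2)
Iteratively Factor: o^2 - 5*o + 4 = (o - 4)*(o - 1)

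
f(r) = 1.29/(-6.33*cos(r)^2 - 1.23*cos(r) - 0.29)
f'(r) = 1.29*(-12.66*sin(r)*cos(r) - 1.23*sin(r))/(-6.33*cos(r)^2 - 1.23*cos(r) - 0.29)^2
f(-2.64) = -0.32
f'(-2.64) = -0.37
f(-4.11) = -0.79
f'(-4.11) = 2.39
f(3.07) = -0.24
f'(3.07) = 0.04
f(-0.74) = -0.28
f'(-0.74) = 0.43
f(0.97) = -0.43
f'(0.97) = -0.99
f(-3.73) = -0.35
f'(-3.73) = 0.50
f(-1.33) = -1.37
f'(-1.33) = 5.98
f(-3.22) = -0.24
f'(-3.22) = 0.04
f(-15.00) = -0.43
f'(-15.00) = -0.78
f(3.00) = -0.24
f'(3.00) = 0.07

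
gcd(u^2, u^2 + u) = u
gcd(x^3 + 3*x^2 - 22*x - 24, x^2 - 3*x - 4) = x^2 - 3*x - 4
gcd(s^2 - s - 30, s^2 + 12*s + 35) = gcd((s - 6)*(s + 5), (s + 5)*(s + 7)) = s + 5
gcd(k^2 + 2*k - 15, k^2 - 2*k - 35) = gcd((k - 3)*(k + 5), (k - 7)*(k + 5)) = k + 5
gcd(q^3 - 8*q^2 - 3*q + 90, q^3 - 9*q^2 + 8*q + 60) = q^2 - 11*q + 30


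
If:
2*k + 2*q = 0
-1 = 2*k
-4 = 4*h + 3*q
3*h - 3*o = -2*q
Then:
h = -11/8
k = -1/2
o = -25/24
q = 1/2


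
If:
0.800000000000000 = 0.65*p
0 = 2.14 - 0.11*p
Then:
No Solution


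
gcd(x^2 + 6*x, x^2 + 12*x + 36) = x + 6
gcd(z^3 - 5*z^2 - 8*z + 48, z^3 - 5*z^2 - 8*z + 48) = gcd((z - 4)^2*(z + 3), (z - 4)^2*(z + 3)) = z^3 - 5*z^2 - 8*z + 48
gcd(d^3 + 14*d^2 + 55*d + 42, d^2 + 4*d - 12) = d + 6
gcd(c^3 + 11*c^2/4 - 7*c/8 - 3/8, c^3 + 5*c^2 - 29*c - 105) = c + 3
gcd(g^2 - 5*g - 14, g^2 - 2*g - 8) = g + 2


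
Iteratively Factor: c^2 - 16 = (c - 4)*(c + 4)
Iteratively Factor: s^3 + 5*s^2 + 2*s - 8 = (s + 4)*(s^2 + s - 2) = (s + 2)*(s + 4)*(s - 1)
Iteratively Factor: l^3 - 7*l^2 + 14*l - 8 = (l - 4)*(l^2 - 3*l + 2) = (l - 4)*(l - 1)*(l - 2)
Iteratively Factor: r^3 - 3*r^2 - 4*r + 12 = (r - 3)*(r^2 - 4) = (r - 3)*(r + 2)*(r - 2)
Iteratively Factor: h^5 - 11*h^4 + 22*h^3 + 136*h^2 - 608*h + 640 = (h - 4)*(h^4 - 7*h^3 - 6*h^2 + 112*h - 160) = (h - 4)*(h - 2)*(h^3 - 5*h^2 - 16*h + 80) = (h - 4)*(h - 2)*(h + 4)*(h^2 - 9*h + 20) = (h - 5)*(h - 4)*(h - 2)*(h + 4)*(h - 4)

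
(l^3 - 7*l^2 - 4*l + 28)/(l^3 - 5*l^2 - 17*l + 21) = (l^2 - 4)/(l^2 + 2*l - 3)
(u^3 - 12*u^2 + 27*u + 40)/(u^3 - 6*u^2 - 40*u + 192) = (u^2 - 4*u - 5)/(u^2 + 2*u - 24)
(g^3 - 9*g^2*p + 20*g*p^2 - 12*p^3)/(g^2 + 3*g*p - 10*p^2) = (g^2 - 7*g*p + 6*p^2)/(g + 5*p)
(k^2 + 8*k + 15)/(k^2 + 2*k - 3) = (k + 5)/(k - 1)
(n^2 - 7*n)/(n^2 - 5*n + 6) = n*(n - 7)/(n^2 - 5*n + 6)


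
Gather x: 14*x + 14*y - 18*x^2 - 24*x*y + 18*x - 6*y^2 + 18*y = -18*x^2 + x*(32 - 24*y) - 6*y^2 + 32*y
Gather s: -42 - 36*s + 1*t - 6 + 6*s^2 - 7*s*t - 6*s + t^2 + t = 6*s^2 + s*(-7*t - 42) + t^2 + 2*t - 48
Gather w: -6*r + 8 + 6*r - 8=0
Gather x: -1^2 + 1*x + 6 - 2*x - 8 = -x - 3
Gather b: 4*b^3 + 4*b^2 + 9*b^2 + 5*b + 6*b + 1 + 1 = 4*b^3 + 13*b^2 + 11*b + 2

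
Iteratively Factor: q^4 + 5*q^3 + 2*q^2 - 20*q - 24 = (q - 2)*(q^3 + 7*q^2 + 16*q + 12) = (q - 2)*(q + 3)*(q^2 + 4*q + 4) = (q - 2)*(q + 2)*(q + 3)*(q + 2)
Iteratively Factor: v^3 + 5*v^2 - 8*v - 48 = (v + 4)*(v^2 + v - 12) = (v + 4)^2*(v - 3)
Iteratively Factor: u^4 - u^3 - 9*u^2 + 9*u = (u)*(u^3 - u^2 - 9*u + 9) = u*(u - 3)*(u^2 + 2*u - 3) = u*(u - 3)*(u - 1)*(u + 3)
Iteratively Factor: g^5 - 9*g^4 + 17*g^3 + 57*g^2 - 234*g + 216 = (g - 2)*(g^4 - 7*g^3 + 3*g^2 + 63*g - 108) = (g - 3)*(g - 2)*(g^3 - 4*g^2 - 9*g + 36) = (g - 3)*(g - 2)*(g + 3)*(g^2 - 7*g + 12) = (g - 4)*(g - 3)*(g - 2)*(g + 3)*(g - 3)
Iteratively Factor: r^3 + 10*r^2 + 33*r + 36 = (r + 3)*(r^2 + 7*r + 12) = (r + 3)^2*(r + 4)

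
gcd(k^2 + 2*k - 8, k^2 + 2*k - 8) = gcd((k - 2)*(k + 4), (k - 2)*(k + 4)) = k^2 + 2*k - 8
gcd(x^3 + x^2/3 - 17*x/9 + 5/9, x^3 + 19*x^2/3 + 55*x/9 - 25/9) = x^2 + 4*x/3 - 5/9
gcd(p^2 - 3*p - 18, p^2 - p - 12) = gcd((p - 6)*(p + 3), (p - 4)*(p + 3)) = p + 3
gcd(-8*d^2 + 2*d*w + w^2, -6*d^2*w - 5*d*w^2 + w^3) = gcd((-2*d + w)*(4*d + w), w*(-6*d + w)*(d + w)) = 1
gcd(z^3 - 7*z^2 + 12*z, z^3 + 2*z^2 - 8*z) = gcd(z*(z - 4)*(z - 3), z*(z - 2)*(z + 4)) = z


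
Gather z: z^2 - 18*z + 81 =z^2 - 18*z + 81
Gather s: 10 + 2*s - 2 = 2*s + 8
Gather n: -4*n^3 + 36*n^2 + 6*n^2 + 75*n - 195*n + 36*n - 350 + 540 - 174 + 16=-4*n^3 + 42*n^2 - 84*n + 32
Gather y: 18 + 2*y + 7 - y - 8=y + 17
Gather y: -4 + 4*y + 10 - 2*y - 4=2*y + 2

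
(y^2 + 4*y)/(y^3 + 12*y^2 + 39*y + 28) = y/(y^2 + 8*y + 7)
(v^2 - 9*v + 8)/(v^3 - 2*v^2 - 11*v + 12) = (v - 8)/(v^2 - v - 12)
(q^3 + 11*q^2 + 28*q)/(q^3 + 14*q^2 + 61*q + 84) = q/(q + 3)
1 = 1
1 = 1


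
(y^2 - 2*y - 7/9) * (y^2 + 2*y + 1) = y^4 - 34*y^2/9 - 32*y/9 - 7/9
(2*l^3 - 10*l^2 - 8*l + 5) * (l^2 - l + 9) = 2*l^5 - 12*l^4 + 20*l^3 - 77*l^2 - 77*l + 45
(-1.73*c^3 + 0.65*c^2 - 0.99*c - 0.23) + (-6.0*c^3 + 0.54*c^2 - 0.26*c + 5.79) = -7.73*c^3 + 1.19*c^2 - 1.25*c + 5.56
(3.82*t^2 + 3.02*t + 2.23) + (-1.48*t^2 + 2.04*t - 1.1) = 2.34*t^2 + 5.06*t + 1.13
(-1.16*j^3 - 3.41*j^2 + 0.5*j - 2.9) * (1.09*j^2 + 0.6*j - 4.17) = -1.2644*j^5 - 4.4129*j^4 + 3.3362*j^3 + 11.3587*j^2 - 3.825*j + 12.093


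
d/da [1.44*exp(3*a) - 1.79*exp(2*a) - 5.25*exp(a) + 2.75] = (4.32*exp(2*a) - 3.58*exp(a) - 5.25)*exp(a)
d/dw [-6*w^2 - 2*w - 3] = -12*w - 2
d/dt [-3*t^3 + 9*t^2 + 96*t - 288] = -9*t^2 + 18*t + 96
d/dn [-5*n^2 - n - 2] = -10*n - 1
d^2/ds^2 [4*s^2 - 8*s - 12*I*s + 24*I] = 8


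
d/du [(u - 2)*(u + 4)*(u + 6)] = 3*u^2 + 16*u + 4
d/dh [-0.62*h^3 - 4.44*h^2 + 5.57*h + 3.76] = -1.86*h^2 - 8.88*h + 5.57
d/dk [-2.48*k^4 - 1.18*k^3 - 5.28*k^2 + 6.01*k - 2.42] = -9.92*k^3 - 3.54*k^2 - 10.56*k + 6.01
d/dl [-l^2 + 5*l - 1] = 5 - 2*l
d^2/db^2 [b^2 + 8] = 2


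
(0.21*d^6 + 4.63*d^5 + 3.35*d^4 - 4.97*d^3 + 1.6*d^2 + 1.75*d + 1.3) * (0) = 0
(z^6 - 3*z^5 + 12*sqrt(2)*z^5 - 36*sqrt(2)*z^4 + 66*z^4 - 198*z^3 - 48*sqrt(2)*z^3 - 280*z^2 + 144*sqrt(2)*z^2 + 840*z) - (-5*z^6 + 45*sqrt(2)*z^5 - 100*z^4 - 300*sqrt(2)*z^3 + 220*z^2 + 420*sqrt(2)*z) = 6*z^6 - 33*sqrt(2)*z^5 - 3*z^5 - 36*sqrt(2)*z^4 + 166*z^4 - 198*z^3 + 252*sqrt(2)*z^3 - 500*z^2 + 144*sqrt(2)*z^2 - 420*sqrt(2)*z + 840*z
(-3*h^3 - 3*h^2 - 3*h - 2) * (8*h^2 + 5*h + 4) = -24*h^5 - 39*h^4 - 51*h^3 - 43*h^2 - 22*h - 8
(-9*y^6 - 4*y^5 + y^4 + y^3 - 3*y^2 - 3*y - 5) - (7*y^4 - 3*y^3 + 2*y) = -9*y^6 - 4*y^5 - 6*y^4 + 4*y^3 - 3*y^2 - 5*y - 5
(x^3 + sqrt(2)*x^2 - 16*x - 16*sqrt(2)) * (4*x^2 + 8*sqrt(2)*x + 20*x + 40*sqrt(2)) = 4*x^5 + 12*sqrt(2)*x^4 + 20*x^4 - 48*x^3 + 60*sqrt(2)*x^3 - 192*sqrt(2)*x^2 - 240*x^2 - 960*sqrt(2)*x - 256*x - 1280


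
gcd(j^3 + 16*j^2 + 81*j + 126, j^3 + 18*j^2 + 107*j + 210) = j^2 + 13*j + 42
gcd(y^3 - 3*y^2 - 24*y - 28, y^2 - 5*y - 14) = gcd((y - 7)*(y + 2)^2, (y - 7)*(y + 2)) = y^2 - 5*y - 14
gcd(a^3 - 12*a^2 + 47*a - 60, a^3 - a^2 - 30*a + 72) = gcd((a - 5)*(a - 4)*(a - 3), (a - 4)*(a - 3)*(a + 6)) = a^2 - 7*a + 12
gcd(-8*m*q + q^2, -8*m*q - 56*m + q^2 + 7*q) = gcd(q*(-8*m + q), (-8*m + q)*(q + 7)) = -8*m + q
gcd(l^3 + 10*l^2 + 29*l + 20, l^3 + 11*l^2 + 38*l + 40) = l^2 + 9*l + 20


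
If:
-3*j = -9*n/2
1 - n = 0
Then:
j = 3/2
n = 1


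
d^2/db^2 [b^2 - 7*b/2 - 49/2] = 2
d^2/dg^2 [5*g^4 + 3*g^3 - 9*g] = 6*g*(10*g + 3)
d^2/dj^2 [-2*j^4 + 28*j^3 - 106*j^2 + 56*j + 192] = -24*j^2 + 168*j - 212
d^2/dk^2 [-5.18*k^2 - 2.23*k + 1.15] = -10.3600000000000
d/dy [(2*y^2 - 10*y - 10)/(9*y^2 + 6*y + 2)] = 2*(51*y^2 + 94*y + 20)/(81*y^4 + 108*y^3 + 72*y^2 + 24*y + 4)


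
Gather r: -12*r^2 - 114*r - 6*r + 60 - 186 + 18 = -12*r^2 - 120*r - 108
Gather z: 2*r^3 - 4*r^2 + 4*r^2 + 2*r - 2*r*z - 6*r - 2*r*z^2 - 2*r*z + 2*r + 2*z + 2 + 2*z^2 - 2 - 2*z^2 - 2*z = 2*r^3 - 2*r*z^2 - 4*r*z - 2*r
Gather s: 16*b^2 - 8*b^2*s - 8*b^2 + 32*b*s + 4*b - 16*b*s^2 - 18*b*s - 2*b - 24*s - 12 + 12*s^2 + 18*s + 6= 8*b^2 + 2*b + s^2*(12 - 16*b) + s*(-8*b^2 + 14*b - 6) - 6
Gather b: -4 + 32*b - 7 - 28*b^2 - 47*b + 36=-28*b^2 - 15*b + 25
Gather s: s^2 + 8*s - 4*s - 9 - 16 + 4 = s^2 + 4*s - 21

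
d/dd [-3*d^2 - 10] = -6*d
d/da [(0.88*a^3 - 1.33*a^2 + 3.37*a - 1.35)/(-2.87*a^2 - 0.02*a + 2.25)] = (-2.5256*a^4 - 0.0352000000000006*a^3 + 15.6385*a^2 - 13.734*a + 7.5555)/(8.2369*a^4 + 0.1148*a^3 - 12.9146*a^2 - 0.09*a + 5.0625)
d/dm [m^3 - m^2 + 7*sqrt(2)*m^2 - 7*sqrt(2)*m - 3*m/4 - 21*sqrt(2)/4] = 3*m^2 - 2*m + 14*sqrt(2)*m - 7*sqrt(2) - 3/4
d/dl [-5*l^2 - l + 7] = -10*l - 1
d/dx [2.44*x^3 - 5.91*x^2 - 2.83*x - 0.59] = 7.32*x^2 - 11.82*x - 2.83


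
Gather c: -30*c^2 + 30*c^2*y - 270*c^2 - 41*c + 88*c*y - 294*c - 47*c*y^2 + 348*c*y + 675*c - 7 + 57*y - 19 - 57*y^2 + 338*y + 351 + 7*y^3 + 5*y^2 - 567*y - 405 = c^2*(30*y - 300) + c*(-47*y^2 + 436*y + 340) + 7*y^3 - 52*y^2 - 172*y - 80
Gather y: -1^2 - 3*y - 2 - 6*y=-9*y - 3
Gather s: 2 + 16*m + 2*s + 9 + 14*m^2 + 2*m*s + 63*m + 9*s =14*m^2 + 79*m + s*(2*m + 11) + 11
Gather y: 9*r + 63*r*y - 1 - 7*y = 9*r + y*(63*r - 7) - 1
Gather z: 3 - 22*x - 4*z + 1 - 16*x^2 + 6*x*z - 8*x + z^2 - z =-16*x^2 - 30*x + z^2 + z*(6*x - 5) + 4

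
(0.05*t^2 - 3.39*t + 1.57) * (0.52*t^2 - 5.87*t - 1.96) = 0.026*t^4 - 2.0563*t^3 + 20.6177*t^2 - 2.5715*t - 3.0772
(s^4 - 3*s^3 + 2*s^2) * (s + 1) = s^5 - 2*s^4 - s^3 + 2*s^2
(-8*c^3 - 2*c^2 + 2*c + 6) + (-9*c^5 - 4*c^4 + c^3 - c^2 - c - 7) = -9*c^5 - 4*c^4 - 7*c^3 - 3*c^2 + c - 1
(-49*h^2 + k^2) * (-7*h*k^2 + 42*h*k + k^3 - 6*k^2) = 343*h^3*k^2 - 2058*h^3*k - 49*h^2*k^3 + 294*h^2*k^2 - 7*h*k^4 + 42*h*k^3 + k^5 - 6*k^4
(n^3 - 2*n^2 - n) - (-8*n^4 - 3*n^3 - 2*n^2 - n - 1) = 8*n^4 + 4*n^3 + 1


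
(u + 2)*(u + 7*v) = u^2 + 7*u*v + 2*u + 14*v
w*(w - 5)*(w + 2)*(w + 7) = w^4 + 4*w^3 - 31*w^2 - 70*w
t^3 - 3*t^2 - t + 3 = (t - 3)*(t - 1)*(t + 1)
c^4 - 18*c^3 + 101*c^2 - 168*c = c*(c - 8)*(c - 7)*(c - 3)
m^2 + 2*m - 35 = (m - 5)*(m + 7)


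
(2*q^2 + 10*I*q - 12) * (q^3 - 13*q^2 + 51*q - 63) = 2*q^5 - 26*q^4 + 10*I*q^4 + 90*q^3 - 130*I*q^3 + 30*q^2 + 510*I*q^2 - 612*q - 630*I*q + 756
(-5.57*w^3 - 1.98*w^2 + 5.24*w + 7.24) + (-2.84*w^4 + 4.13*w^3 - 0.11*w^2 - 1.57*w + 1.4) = -2.84*w^4 - 1.44*w^3 - 2.09*w^2 + 3.67*w + 8.64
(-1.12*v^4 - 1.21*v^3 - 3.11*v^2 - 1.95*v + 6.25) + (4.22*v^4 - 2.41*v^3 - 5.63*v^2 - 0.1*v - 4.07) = 3.1*v^4 - 3.62*v^3 - 8.74*v^2 - 2.05*v + 2.18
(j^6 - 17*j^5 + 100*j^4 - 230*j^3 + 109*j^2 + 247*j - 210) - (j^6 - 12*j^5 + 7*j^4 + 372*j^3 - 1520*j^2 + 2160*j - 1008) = -5*j^5 + 93*j^4 - 602*j^3 + 1629*j^2 - 1913*j + 798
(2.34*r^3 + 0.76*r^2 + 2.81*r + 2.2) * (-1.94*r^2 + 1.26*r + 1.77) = -4.5396*r^5 + 1.474*r^4 - 0.351999999999999*r^3 + 0.6178*r^2 + 7.7457*r + 3.894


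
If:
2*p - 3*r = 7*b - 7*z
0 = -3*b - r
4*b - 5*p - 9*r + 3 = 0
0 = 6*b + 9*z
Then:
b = -9/73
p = -12/73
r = 27/73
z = 6/73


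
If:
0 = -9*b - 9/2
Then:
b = -1/2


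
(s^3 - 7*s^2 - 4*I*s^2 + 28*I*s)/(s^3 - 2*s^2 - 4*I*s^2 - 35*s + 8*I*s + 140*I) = s/(s + 5)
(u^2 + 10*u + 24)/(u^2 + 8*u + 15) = (u^2 + 10*u + 24)/(u^2 + 8*u + 15)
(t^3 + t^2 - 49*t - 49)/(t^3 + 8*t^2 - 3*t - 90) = (t^3 + t^2 - 49*t - 49)/(t^3 + 8*t^2 - 3*t - 90)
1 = 1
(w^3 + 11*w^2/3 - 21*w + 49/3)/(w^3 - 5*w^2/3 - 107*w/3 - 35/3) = (-3*w^3 - 11*w^2 + 63*w - 49)/(-3*w^3 + 5*w^2 + 107*w + 35)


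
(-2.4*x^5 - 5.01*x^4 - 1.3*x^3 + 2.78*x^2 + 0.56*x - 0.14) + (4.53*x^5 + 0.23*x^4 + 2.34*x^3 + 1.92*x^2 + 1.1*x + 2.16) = 2.13*x^5 - 4.78*x^4 + 1.04*x^3 + 4.7*x^2 + 1.66*x + 2.02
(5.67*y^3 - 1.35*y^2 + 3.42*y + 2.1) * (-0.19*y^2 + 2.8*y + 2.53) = -1.0773*y^5 + 16.1325*y^4 + 9.9153*y^3 + 5.7615*y^2 + 14.5326*y + 5.313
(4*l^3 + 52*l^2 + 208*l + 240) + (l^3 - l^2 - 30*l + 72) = 5*l^3 + 51*l^2 + 178*l + 312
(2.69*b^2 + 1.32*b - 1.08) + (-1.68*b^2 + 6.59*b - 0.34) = 1.01*b^2 + 7.91*b - 1.42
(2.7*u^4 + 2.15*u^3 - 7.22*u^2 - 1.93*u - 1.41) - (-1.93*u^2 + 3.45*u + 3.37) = 2.7*u^4 + 2.15*u^3 - 5.29*u^2 - 5.38*u - 4.78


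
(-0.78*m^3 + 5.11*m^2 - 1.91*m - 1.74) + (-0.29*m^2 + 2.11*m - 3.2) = -0.78*m^3 + 4.82*m^2 + 0.2*m - 4.94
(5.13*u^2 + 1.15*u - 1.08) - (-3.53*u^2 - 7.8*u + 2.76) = 8.66*u^2 + 8.95*u - 3.84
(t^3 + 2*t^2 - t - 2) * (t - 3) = t^4 - t^3 - 7*t^2 + t + 6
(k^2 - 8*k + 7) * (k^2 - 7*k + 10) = k^4 - 15*k^3 + 73*k^2 - 129*k + 70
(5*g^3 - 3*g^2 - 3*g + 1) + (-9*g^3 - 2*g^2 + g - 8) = -4*g^3 - 5*g^2 - 2*g - 7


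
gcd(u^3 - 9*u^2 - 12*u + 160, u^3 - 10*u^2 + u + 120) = u^2 - 13*u + 40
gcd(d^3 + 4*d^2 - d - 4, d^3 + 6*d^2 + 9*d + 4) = d^2 + 5*d + 4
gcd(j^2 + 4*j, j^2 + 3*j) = j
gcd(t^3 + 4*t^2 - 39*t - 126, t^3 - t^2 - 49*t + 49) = t + 7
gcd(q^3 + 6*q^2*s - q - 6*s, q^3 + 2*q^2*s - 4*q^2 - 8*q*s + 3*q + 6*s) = q - 1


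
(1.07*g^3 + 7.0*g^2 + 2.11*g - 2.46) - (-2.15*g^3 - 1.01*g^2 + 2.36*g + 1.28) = 3.22*g^3 + 8.01*g^2 - 0.25*g - 3.74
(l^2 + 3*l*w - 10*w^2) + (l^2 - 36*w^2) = 2*l^2 + 3*l*w - 46*w^2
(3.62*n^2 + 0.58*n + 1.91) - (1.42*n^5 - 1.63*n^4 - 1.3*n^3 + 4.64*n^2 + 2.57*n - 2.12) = -1.42*n^5 + 1.63*n^4 + 1.3*n^3 - 1.02*n^2 - 1.99*n + 4.03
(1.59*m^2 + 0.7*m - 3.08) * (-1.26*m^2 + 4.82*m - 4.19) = -2.0034*m^4 + 6.7818*m^3 + 0.5927*m^2 - 17.7786*m + 12.9052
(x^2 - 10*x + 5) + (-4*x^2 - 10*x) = -3*x^2 - 20*x + 5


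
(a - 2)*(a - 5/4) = a^2 - 13*a/4 + 5/2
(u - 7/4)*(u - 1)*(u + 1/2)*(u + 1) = u^4 - 5*u^3/4 - 15*u^2/8 + 5*u/4 + 7/8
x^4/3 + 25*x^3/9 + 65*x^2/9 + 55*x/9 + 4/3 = (x/3 + 1)*(x + 1/3)*(x + 1)*(x + 4)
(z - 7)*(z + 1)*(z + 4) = z^3 - 2*z^2 - 31*z - 28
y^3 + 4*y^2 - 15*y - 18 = (y - 3)*(y + 1)*(y + 6)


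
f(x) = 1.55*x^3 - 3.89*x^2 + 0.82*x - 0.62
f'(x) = 4.65*x^2 - 7.78*x + 0.82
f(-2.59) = -55.77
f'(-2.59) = 52.16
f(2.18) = -1.26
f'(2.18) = 5.96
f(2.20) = -1.14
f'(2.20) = 6.21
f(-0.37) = -1.53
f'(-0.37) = 4.34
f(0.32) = -0.71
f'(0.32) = -1.19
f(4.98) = 98.42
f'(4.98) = 77.40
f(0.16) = -0.58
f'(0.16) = -0.31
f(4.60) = 71.71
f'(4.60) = 63.43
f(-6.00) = -480.38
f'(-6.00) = 214.90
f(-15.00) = -6119.42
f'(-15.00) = 1163.77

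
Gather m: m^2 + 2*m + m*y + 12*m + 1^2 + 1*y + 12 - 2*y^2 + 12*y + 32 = m^2 + m*(y + 14) - 2*y^2 + 13*y + 45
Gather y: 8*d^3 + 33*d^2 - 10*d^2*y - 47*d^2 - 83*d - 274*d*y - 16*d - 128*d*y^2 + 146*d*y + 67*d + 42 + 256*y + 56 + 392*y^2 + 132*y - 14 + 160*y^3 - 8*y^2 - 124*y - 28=8*d^3 - 14*d^2 - 32*d + 160*y^3 + y^2*(384 - 128*d) + y*(-10*d^2 - 128*d + 264) + 56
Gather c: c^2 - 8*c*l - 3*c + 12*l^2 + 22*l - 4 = c^2 + c*(-8*l - 3) + 12*l^2 + 22*l - 4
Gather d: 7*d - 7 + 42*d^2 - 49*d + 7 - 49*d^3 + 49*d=-49*d^3 + 42*d^2 + 7*d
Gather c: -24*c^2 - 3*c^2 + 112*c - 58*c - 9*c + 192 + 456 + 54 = -27*c^2 + 45*c + 702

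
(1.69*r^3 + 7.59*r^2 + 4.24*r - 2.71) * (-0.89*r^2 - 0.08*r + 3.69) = -1.5041*r^5 - 6.8903*r^4 + 1.8553*r^3 + 30.0798*r^2 + 15.8624*r - 9.9999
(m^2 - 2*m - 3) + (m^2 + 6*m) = 2*m^2 + 4*m - 3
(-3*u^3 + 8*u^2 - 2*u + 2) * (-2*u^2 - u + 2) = 6*u^5 - 13*u^4 - 10*u^3 + 14*u^2 - 6*u + 4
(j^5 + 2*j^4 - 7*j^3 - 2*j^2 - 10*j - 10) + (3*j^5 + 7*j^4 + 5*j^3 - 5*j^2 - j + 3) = 4*j^5 + 9*j^4 - 2*j^3 - 7*j^2 - 11*j - 7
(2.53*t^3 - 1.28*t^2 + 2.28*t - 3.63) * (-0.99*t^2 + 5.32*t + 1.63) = -2.5047*t^5 + 14.7268*t^4 - 4.9429*t^3 + 13.6369*t^2 - 15.5952*t - 5.9169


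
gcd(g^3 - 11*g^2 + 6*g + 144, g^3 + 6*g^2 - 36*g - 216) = g - 6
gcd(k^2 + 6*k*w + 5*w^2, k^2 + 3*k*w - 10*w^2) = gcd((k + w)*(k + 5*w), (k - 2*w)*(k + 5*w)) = k + 5*w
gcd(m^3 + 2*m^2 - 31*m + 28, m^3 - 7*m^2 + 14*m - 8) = m^2 - 5*m + 4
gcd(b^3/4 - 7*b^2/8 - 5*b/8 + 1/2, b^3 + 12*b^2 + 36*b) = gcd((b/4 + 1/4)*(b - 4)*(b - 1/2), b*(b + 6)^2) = 1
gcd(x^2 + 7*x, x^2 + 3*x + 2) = 1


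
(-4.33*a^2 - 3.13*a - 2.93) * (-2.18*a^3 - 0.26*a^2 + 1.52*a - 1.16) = 9.4394*a^5 + 7.9492*a^4 + 0.6196*a^3 + 1.027*a^2 - 0.822800000000001*a + 3.3988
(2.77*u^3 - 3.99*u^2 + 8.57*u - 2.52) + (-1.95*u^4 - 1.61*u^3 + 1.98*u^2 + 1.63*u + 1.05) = -1.95*u^4 + 1.16*u^3 - 2.01*u^2 + 10.2*u - 1.47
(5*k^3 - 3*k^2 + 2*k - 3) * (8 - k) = -5*k^4 + 43*k^3 - 26*k^2 + 19*k - 24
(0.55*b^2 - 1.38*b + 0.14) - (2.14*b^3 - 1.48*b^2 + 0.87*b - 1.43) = -2.14*b^3 + 2.03*b^2 - 2.25*b + 1.57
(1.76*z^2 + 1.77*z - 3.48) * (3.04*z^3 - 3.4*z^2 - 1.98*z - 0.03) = 5.3504*z^5 - 0.6032*z^4 - 20.082*z^3 + 8.2746*z^2 + 6.8373*z + 0.1044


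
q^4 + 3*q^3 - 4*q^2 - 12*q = q*(q - 2)*(q + 2)*(q + 3)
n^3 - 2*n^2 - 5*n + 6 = (n - 3)*(n - 1)*(n + 2)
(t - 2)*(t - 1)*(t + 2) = t^3 - t^2 - 4*t + 4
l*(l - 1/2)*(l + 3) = l^3 + 5*l^2/2 - 3*l/2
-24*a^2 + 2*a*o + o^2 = (-4*a + o)*(6*a + o)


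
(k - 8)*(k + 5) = k^2 - 3*k - 40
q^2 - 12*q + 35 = (q - 7)*(q - 5)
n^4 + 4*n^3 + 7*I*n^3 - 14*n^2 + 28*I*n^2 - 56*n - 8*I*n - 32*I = (n + 4)*(n + I)*(n + 2*I)*(n + 4*I)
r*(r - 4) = r^2 - 4*r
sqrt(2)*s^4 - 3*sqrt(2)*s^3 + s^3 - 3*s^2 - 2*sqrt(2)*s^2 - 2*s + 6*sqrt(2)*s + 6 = (s - 3)*(s - sqrt(2))*(s + sqrt(2))*(sqrt(2)*s + 1)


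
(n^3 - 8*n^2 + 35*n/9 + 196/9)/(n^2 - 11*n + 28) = (n^2 - n - 28/9)/(n - 4)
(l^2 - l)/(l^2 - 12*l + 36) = l*(l - 1)/(l^2 - 12*l + 36)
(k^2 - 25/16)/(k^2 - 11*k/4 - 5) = (k - 5/4)/(k - 4)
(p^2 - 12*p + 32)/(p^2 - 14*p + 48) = (p - 4)/(p - 6)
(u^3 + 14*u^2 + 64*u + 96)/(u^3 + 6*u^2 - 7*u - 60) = (u^2 + 10*u + 24)/(u^2 + 2*u - 15)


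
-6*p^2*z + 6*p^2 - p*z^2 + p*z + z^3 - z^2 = (-3*p + z)*(2*p + z)*(z - 1)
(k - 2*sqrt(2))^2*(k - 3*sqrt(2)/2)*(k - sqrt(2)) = k^4 - 13*sqrt(2)*k^3/2 + 31*k^2 - 32*sqrt(2)*k + 24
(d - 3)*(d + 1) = d^2 - 2*d - 3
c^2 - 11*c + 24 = (c - 8)*(c - 3)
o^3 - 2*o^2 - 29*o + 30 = (o - 6)*(o - 1)*(o + 5)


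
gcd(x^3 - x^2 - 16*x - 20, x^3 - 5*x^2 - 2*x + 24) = x + 2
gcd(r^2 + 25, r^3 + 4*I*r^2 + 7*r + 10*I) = r + 5*I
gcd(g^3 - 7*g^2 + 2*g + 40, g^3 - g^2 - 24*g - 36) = g + 2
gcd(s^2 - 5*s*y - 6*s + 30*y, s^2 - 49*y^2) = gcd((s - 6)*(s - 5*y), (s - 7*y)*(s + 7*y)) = 1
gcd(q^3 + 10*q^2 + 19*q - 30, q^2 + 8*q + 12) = q + 6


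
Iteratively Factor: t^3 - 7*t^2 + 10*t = (t - 2)*(t^2 - 5*t) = t*(t - 2)*(t - 5)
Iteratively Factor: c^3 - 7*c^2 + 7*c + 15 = (c - 5)*(c^2 - 2*c - 3) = (c - 5)*(c - 3)*(c + 1)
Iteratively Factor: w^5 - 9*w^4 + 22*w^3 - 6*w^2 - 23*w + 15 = (w - 1)*(w^4 - 8*w^3 + 14*w^2 + 8*w - 15) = (w - 1)^2*(w^3 - 7*w^2 + 7*w + 15) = (w - 3)*(w - 1)^2*(w^2 - 4*w - 5) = (w - 3)*(w - 1)^2*(w + 1)*(w - 5)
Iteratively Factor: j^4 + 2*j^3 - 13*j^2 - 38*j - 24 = (j + 3)*(j^3 - j^2 - 10*j - 8) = (j + 1)*(j + 3)*(j^2 - 2*j - 8) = (j + 1)*(j + 2)*(j + 3)*(j - 4)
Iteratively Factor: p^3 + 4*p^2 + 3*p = (p + 3)*(p^2 + p) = (p + 1)*(p + 3)*(p)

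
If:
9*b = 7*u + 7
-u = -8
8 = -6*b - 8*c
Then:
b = 7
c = -25/4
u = 8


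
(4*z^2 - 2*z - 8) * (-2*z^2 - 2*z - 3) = -8*z^4 - 4*z^3 + 8*z^2 + 22*z + 24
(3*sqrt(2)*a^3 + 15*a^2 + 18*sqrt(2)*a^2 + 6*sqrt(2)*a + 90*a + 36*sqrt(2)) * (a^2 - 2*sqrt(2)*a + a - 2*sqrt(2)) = 3*sqrt(2)*a^5 + 3*a^4 + 21*sqrt(2)*a^4 - 6*sqrt(2)*a^3 + 21*a^3 - 168*sqrt(2)*a^2 - 6*a^2 - 144*sqrt(2)*a - 168*a - 144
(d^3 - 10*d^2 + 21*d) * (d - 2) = d^4 - 12*d^3 + 41*d^2 - 42*d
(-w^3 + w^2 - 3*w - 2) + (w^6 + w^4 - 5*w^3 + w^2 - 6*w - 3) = w^6 + w^4 - 6*w^3 + 2*w^2 - 9*w - 5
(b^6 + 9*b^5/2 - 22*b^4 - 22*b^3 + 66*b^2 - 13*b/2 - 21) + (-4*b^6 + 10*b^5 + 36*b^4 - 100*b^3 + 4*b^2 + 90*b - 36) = -3*b^6 + 29*b^5/2 + 14*b^4 - 122*b^3 + 70*b^2 + 167*b/2 - 57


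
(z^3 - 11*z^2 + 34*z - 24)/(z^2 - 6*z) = z - 5 + 4/z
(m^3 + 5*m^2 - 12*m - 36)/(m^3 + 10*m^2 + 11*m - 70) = (m^3 + 5*m^2 - 12*m - 36)/(m^3 + 10*m^2 + 11*m - 70)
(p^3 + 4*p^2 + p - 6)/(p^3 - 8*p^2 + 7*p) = (p^2 + 5*p + 6)/(p*(p - 7))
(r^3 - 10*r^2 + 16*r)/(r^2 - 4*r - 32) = r*(r - 2)/(r + 4)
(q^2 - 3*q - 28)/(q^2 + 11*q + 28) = (q - 7)/(q + 7)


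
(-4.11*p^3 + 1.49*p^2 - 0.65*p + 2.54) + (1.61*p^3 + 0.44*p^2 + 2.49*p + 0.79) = -2.5*p^3 + 1.93*p^2 + 1.84*p + 3.33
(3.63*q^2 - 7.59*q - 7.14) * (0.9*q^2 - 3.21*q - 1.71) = 3.267*q^4 - 18.4833*q^3 + 11.7306*q^2 + 35.8983*q + 12.2094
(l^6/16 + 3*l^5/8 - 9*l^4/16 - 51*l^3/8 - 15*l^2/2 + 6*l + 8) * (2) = l^6/8 + 3*l^5/4 - 9*l^4/8 - 51*l^3/4 - 15*l^2 + 12*l + 16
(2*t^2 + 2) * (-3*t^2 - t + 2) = -6*t^4 - 2*t^3 - 2*t^2 - 2*t + 4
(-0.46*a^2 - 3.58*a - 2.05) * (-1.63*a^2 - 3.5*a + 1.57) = 0.7498*a^4 + 7.4454*a^3 + 15.1493*a^2 + 1.5544*a - 3.2185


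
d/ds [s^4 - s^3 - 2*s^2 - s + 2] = 4*s^3 - 3*s^2 - 4*s - 1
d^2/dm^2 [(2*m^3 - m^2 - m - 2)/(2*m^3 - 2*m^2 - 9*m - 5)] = 4*(2*m^6 + 48*m^5 + 15*m^4 + 66*m^3 + 162*m^2 + 6*m - 61)/(8*m^9 - 24*m^8 - 84*m^7 + 148*m^6 + 498*m^5 - 6*m^4 - 1119*m^3 - 1365*m^2 - 675*m - 125)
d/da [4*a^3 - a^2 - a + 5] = 12*a^2 - 2*a - 1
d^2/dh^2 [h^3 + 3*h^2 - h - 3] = 6*h + 6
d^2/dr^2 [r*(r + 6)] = 2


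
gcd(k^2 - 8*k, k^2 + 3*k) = k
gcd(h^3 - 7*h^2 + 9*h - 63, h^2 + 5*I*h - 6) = h + 3*I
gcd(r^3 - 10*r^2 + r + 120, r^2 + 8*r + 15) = r + 3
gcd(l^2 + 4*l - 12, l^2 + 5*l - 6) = l + 6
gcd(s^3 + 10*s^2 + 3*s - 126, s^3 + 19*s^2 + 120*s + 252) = s^2 + 13*s + 42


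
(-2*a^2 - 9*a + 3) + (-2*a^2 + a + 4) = -4*a^2 - 8*a + 7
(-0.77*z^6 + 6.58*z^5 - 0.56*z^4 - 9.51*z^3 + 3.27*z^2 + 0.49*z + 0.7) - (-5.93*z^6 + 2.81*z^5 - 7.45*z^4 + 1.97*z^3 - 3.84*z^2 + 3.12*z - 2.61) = 5.16*z^6 + 3.77*z^5 + 6.89*z^4 - 11.48*z^3 + 7.11*z^2 - 2.63*z + 3.31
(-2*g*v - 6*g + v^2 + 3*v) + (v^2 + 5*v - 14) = -2*g*v - 6*g + 2*v^2 + 8*v - 14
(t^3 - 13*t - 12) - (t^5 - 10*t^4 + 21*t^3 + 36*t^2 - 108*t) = -t^5 + 10*t^4 - 20*t^3 - 36*t^2 + 95*t - 12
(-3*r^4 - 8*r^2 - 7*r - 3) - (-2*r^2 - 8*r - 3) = -3*r^4 - 6*r^2 + r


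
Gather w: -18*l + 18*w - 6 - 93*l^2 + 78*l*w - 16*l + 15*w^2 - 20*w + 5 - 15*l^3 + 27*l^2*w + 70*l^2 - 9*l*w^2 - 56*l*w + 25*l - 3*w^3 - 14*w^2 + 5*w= -15*l^3 - 23*l^2 - 9*l - 3*w^3 + w^2*(1 - 9*l) + w*(27*l^2 + 22*l + 3) - 1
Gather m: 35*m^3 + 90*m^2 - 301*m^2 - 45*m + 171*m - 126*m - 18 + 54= 35*m^3 - 211*m^2 + 36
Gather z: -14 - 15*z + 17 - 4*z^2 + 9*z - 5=-4*z^2 - 6*z - 2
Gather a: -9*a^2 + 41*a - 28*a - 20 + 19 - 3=-9*a^2 + 13*a - 4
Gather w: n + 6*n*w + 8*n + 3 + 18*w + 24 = 9*n + w*(6*n + 18) + 27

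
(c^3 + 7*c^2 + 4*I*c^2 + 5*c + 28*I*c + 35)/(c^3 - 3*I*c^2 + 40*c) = (c^2 + c*(7 - I) - 7*I)/(c*(c - 8*I))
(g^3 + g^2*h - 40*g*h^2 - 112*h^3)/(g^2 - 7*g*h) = g + 8*h + 16*h^2/g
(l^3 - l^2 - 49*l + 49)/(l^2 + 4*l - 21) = (l^2 - 8*l + 7)/(l - 3)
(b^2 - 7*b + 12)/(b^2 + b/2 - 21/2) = 2*(b - 4)/(2*b + 7)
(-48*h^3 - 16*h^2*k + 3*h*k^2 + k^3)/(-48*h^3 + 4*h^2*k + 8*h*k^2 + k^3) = (12*h^2 + h*k - k^2)/(12*h^2 - 4*h*k - k^2)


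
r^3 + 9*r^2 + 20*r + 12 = (r + 1)*(r + 2)*(r + 6)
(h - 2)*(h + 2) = h^2 - 4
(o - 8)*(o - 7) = o^2 - 15*o + 56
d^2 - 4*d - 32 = (d - 8)*(d + 4)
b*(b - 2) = b^2 - 2*b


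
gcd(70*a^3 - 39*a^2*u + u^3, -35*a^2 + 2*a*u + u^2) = -35*a^2 + 2*a*u + u^2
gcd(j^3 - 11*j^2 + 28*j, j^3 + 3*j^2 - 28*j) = j^2 - 4*j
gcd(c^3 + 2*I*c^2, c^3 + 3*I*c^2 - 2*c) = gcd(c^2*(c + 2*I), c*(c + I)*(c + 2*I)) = c^2 + 2*I*c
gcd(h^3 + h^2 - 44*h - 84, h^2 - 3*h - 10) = h + 2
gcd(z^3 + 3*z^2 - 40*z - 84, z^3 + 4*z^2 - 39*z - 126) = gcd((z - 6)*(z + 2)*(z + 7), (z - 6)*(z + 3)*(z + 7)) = z^2 + z - 42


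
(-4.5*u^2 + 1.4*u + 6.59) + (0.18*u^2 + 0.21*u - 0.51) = -4.32*u^2 + 1.61*u + 6.08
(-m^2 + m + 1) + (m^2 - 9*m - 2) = -8*m - 1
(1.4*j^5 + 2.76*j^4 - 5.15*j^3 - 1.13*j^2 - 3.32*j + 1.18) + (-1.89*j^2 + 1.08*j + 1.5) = 1.4*j^5 + 2.76*j^4 - 5.15*j^3 - 3.02*j^2 - 2.24*j + 2.68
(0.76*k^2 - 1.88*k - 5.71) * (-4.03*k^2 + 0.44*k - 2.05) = -3.0628*k^4 + 7.9108*k^3 + 20.6261*k^2 + 1.3416*k + 11.7055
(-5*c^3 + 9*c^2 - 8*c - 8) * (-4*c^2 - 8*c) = 20*c^5 + 4*c^4 - 40*c^3 + 96*c^2 + 64*c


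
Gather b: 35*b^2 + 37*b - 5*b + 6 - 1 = 35*b^2 + 32*b + 5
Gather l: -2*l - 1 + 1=-2*l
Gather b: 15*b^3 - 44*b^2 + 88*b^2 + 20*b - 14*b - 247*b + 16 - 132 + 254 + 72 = 15*b^3 + 44*b^2 - 241*b + 210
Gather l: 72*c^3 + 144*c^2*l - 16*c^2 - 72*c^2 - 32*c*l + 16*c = 72*c^3 - 88*c^2 + 16*c + l*(144*c^2 - 32*c)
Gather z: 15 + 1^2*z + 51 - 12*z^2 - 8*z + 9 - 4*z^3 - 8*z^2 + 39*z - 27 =-4*z^3 - 20*z^2 + 32*z + 48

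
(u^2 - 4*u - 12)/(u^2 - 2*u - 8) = (u - 6)/(u - 4)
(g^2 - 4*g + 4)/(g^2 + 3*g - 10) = (g - 2)/(g + 5)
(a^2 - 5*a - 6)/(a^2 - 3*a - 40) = (-a^2 + 5*a + 6)/(-a^2 + 3*a + 40)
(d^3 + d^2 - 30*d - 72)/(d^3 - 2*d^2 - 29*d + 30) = (d^2 + 7*d + 12)/(d^2 + 4*d - 5)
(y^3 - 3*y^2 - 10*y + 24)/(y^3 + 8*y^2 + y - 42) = (y - 4)/(y + 7)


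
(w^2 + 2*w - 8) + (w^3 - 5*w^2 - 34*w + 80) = w^3 - 4*w^2 - 32*w + 72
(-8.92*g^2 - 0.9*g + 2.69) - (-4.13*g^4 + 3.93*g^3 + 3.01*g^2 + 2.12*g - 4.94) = 4.13*g^4 - 3.93*g^3 - 11.93*g^2 - 3.02*g + 7.63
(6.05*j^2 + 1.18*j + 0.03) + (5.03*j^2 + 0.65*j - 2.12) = 11.08*j^2 + 1.83*j - 2.09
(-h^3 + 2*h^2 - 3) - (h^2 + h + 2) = -h^3 + h^2 - h - 5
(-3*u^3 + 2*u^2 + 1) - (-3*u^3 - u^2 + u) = 3*u^2 - u + 1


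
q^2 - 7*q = q*(q - 7)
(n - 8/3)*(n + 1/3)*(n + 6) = n^3 + 11*n^2/3 - 134*n/9 - 16/3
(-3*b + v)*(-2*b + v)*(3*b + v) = 18*b^3 - 9*b^2*v - 2*b*v^2 + v^3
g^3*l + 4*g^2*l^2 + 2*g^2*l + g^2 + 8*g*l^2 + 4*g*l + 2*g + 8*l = (g + 2)*(g + 4*l)*(g*l + 1)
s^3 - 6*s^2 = s^2*(s - 6)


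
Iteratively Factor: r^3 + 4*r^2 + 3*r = (r)*(r^2 + 4*r + 3) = r*(r + 1)*(r + 3)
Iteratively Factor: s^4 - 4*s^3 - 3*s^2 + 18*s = (s - 3)*(s^3 - s^2 - 6*s) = (s - 3)^2*(s^2 + 2*s) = s*(s - 3)^2*(s + 2)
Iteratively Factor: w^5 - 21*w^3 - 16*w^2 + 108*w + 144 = (w - 4)*(w^4 + 4*w^3 - 5*w^2 - 36*w - 36) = (w - 4)*(w + 2)*(w^3 + 2*w^2 - 9*w - 18) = (w - 4)*(w + 2)*(w + 3)*(w^2 - w - 6) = (w - 4)*(w - 3)*(w + 2)*(w + 3)*(w + 2)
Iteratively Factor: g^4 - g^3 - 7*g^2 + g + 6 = (g - 3)*(g^3 + 2*g^2 - g - 2) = (g - 3)*(g + 2)*(g^2 - 1) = (g - 3)*(g + 1)*(g + 2)*(g - 1)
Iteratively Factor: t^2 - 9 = (t - 3)*(t + 3)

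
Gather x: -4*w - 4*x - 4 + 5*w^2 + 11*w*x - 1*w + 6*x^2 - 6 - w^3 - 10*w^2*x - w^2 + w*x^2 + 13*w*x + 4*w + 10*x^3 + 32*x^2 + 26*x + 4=-w^3 + 4*w^2 - w + 10*x^3 + x^2*(w + 38) + x*(-10*w^2 + 24*w + 22) - 6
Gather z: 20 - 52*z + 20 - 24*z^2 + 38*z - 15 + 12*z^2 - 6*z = -12*z^2 - 20*z + 25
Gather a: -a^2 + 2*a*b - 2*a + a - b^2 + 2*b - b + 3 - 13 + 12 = -a^2 + a*(2*b - 1) - b^2 + b + 2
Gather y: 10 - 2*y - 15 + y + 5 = -y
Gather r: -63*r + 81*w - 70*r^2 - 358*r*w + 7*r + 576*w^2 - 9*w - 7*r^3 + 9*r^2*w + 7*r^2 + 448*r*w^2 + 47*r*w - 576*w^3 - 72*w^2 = -7*r^3 + r^2*(9*w - 63) + r*(448*w^2 - 311*w - 56) - 576*w^3 + 504*w^2 + 72*w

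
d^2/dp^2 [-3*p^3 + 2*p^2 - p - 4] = 4 - 18*p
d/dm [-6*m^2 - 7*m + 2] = -12*m - 7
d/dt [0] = 0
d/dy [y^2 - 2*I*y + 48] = 2*y - 2*I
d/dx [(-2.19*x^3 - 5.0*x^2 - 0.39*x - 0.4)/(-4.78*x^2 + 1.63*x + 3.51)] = (10.4682*x^4 - 7.1394*x^3 - 33.0749*x^2 - 38.924*x - 0.7169)/(22.8484*x^4 - 15.5828*x^3 - 30.8987*x^2 + 11.4426*x + 12.3201)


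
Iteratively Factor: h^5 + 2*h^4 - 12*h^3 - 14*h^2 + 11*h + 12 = (h + 1)*(h^4 + h^3 - 13*h^2 - h + 12) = (h + 1)^2*(h^3 - 13*h + 12) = (h - 1)*(h + 1)^2*(h^2 + h - 12) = (h - 1)*(h + 1)^2*(h + 4)*(h - 3)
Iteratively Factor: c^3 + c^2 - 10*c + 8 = (c - 2)*(c^2 + 3*c - 4) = (c - 2)*(c + 4)*(c - 1)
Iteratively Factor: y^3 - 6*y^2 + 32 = (y + 2)*(y^2 - 8*y + 16) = (y - 4)*(y + 2)*(y - 4)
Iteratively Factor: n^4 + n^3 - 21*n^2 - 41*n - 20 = (n + 4)*(n^3 - 3*n^2 - 9*n - 5) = (n - 5)*(n + 4)*(n^2 + 2*n + 1) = (n - 5)*(n + 1)*(n + 4)*(n + 1)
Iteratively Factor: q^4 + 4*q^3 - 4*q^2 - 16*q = (q)*(q^3 + 4*q^2 - 4*q - 16) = q*(q + 4)*(q^2 - 4) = q*(q + 2)*(q + 4)*(q - 2)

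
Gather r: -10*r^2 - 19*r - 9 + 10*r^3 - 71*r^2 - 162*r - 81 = 10*r^3 - 81*r^2 - 181*r - 90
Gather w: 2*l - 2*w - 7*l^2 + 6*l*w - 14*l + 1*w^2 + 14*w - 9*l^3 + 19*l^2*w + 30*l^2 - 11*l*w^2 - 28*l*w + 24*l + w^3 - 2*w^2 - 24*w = -9*l^3 + 23*l^2 + 12*l + w^3 + w^2*(-11*l - 1) + w*(19*l^2 - 22*l - 12)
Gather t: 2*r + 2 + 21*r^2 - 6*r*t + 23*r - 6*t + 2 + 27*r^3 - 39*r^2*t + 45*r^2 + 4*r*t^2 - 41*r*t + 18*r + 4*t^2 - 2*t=27*r^3 + 66*r^2 + 43*r + t^2*(4*r + 4) + t*(-39*r^2 - 47*r - 8) + 4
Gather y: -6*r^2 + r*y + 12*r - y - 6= -6*r^2 + 12*r + y*(r - 1) - 6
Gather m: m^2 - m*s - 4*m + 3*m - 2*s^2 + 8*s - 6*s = m^2 + m*(-s - 1) - 2*s^2 + 2*s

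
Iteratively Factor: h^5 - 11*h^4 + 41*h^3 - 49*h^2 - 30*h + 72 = (h + 1)*(h^4 - 12*h^3 + 53*h^2 - 102*h + 72) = (h - 3)*(h + 1)*(h^3 - 9*h^2 + 26*h - 24) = (h - 4)*(h - 3)*(h + 1)*(h^2 - 5*h + 6) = (h - 4)*(h - 3)^2*(h + 1)*(h - 2)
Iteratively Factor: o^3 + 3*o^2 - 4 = (o + 2)*(o^2 + o - 2) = (o - 1)*(o + 2)*(o + 2)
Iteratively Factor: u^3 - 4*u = (u - 2)*(u^2 + 2*u) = (u - 2)*(u + 2)*(u)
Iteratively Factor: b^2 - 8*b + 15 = (b - 3)*(b - 5)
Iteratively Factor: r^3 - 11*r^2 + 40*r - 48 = (r - 4)*(r^2 - 7*r + 12) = (r - 4)*(r - 3)*(r - 4)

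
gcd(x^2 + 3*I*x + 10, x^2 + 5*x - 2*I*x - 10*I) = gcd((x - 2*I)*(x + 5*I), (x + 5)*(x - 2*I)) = x - 2*I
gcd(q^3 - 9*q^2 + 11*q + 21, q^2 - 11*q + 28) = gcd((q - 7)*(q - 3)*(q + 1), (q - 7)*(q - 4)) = q - 7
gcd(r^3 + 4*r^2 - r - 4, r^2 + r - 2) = r - 1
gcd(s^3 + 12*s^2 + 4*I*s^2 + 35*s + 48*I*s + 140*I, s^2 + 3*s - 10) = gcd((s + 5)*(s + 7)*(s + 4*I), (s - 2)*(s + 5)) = s + 5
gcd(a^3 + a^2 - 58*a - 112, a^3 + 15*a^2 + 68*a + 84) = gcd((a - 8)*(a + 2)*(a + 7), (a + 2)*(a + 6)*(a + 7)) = a^2 + 9*a + 14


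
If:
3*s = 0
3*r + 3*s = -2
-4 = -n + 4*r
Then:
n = 4/3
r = -2/3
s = 0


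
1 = 1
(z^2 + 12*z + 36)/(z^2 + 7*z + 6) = (z + 6)/(z + 1)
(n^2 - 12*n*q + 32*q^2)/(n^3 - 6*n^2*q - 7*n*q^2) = (-n^2 + 12*n*q - 32*q^2)/(n*(-n^2 + 6*n*q + 7*q^2))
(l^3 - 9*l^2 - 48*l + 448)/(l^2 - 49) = (l^2 - 16*l + 64)/(l - 7)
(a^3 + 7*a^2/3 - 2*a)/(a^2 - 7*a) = (a^2 + 7*a/3 - 2)/(a - 7)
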